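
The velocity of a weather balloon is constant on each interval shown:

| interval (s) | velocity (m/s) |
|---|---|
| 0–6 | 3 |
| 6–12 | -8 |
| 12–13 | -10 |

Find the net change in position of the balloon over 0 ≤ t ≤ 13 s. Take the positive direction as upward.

-40 m

Net displacement equals the area under the velocity-time graph (areas below the axis count negative).
0–6 s: 3 × 6 = 18 m
6–12 s: -8 × 6 = -48 m
12–13 s: -10 × 1 = -10 m
Net displacement = -40 m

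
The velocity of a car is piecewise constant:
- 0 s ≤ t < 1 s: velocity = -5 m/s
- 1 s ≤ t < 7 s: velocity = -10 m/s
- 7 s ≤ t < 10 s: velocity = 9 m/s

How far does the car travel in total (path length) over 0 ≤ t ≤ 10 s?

Total distance travelled is ∫|v| dt — sum the magnitudes of each area piece.
0–1 s: |-5| × 1 = 5 m
1–7 s: |-10| × 6 = 60 m
7–10 s: |9| × 3 = 27 m
Total distance = 92 m

92 m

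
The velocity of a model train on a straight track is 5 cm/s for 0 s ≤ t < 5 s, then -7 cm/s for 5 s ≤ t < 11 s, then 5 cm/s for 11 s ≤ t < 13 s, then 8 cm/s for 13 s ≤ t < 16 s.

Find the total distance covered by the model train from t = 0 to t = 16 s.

Total distance travelled is ∫|v| dt — sum the magnitudes of each area piece.
0–5 s: |5| × 5 = 25 cm
5–11 s: |-7| × 6 = 42 cm
11–13 s: |5| × 2 = 10 cm
13–16 s: |8| × 3 = 24 cm
Total distance = 101 cm

101 cm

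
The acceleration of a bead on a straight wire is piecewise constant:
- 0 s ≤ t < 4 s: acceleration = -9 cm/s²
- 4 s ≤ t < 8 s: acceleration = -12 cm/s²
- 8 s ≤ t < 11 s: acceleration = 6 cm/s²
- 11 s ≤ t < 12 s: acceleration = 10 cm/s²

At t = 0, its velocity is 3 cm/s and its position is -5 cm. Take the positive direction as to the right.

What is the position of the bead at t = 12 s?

-567 cm

On each constant-a segment, Δv = aΔt and Δx = v₀Δt + ½aΔt²; chain segment to segment.
0–4 s: v starts 3 cm/s; Δx = 3·4 + ½·-9·4² = -60 cm; v ends -33 cm/s.
4–8 s: v starts -33 cm/s; Δx = -33·4 + ½·-12·4² = -228 cm; v ends -81 cm/s.
8–11 s: v starts -81 cm/s; Δx = -81·3 + ½·6·3² = -216 cm; v ends -63 cm/s.
11–12 s: v starts -63 cm/s; Δx = -63·1 + ½·10·1² = -58 cm; v ends -53 cm/s.
x(12) = -5 + Σ Δx = -567 cm.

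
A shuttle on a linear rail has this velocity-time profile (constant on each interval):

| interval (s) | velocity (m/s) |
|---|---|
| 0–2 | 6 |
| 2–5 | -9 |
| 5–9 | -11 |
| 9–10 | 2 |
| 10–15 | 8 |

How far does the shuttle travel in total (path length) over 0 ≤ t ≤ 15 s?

Distance (not displacement) is the total path length: add the absolute areas under v-t.
0–2 s: |6| × 2 = 12 m
2–5 s: |-9| × 3 = 27 m
5–9 s: |-11| × 4 = 44 m
9–10 s: |2| × 1 = 2 m
10–15 s: |8| × 5 = 40 m
Total distance = 125 m

125 m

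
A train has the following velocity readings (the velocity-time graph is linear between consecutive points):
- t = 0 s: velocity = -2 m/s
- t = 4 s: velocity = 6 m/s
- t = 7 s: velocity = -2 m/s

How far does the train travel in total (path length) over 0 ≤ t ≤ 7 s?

Distance (not displacement) is the total path length: add the absolute areas under v-t.
0–4 s: v = 0 at t = 1 s; triangle areas 1 + 9 = 10 m
4–7 s: v = 0 at t = 6.25 s; triangle areas 6.75 + 0.75 = 7.5 m
Total distance = 17.5 m

17.5 m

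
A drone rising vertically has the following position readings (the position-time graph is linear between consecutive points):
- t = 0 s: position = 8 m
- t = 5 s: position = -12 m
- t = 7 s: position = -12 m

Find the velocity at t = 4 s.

-4 m/s

Velocity is the slope of the x-t graph on 0–5 s: (-12 − 8)/(5 − 0) = -4 m/s.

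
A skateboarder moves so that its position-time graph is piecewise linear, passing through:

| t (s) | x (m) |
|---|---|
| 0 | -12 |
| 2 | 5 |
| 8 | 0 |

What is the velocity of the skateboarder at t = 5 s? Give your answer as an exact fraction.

-5/6 m/s

Velocity is the slope of the x-t graph on 2–8 s: (0 − 5)/(8 − 2) = -5/6 m/s.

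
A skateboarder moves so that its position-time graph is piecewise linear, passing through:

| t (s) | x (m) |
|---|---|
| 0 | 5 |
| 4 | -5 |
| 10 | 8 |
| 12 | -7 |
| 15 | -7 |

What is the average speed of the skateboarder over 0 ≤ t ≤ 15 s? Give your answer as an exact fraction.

38/15 m/s

Average speed = (total path length)/(elapsed time); on a piecewise-linear x-t graph the path length is Σ|Δx|.
0–4 s: |Δx| = |-5 − 5| = 10 m
4–10 s: |Δx| = |8 − -5| = 13 m
10–12 s: |Δx| = |-7 − 8| = 15 m
12–15 s: |Δx| = |-7 − -7| = 0 m
Total path = 38 m; average speed = 38/15 = 38/15 m/s.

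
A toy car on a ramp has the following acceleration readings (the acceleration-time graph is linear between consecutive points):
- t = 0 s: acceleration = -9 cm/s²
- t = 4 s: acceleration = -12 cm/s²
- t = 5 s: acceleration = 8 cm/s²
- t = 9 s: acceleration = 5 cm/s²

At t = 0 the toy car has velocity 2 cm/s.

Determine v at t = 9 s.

-16 cm/s

Δv equals the area under the a-t graph; then v = v₀ + Δv.
0–4 s: ½(-9 + -12)(4) = -42 cm/s
4–5 s: ½(-12 + 8)(1) = -2 cm/s
5–9 s: ½(8 + 5)(4) = 26 cm/s
Δv = -18 cm/s, so v(9) = 2 + (-18) = -16 cm/s.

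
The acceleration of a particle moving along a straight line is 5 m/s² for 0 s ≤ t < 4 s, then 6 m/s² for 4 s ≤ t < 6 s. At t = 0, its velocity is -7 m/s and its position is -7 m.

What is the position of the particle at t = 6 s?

On each constant-a segment, Δv = aΔt and Δx = v₀Δt + ½aΔt²; chain segment to segment.
0–4 s: v starts -7 m/s; Δx = -7·4 + ½·5·4² = 12 m; v ends 13 m/s.
4–6 s: v starts 13 m/s; Δx = 13·2 + ½·6·2² = 38 m; v ends 25 m/s.
x(6) = -7 + Σ Δx = 43 m.

43 m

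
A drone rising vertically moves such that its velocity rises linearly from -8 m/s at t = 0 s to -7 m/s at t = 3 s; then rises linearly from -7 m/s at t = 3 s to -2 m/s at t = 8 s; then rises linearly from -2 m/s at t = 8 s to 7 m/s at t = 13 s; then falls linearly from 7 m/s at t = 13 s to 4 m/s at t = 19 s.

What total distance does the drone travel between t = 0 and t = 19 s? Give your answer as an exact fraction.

1669/18 m

Total distance travelled is ∫|v| dt — sum the magnitudes of each area piece.
0–3 s: |½(-8 + -7)(3)| = 22.5 m
3–8 s: |½(-7 + -2)(5)| = 22.5 m
8–13 s: v = 0 at t = 82/9 s; triangle areas 10/9 + 245/18 = 265/18 m
13–19 s: |½(7 + 4)(6)| = 33 m
Total distance = 1669/18 m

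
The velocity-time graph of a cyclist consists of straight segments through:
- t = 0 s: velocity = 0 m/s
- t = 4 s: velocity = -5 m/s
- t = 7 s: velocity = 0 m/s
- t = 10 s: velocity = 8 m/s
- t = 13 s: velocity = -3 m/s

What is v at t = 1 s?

-1.25 m/s

On 0–4 s the graph is linear from 0 to -5 m/s: v(1) = 0 + (-5 − 0)·(1 − 0)/(4 − 0) = -1.25 m/s.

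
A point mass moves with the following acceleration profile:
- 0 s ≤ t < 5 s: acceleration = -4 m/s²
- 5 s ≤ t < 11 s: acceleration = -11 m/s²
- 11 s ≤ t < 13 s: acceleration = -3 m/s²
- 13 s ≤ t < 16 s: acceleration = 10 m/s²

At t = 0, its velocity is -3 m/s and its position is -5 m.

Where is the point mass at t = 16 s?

On each constant-a segment, Δv = aΔt and Δx = v₀Δt + ½aΔt²; chain segment to segment.
0–5 s: v starts -3 m/s; Δx = -3·5 + ½·-4·5² = -65 m; v ends -23 m/s.
5–11 s: v starts -23 m/s; Δx = -23·6 + ½·-11·6² = -336 m; v ends -89 m/s.
11–13 s: v starts -89 m/s; Δx = -89·2 + ½·-3·2² = -184 m; v ends -95 m/s.
13–16 s: v starts -95 m/s; Δx = -95·3 + ½·10·3² = -240 m; v ends -65 m/s.
x(16) = -5 + Σ Δx = -830 m.

-830 m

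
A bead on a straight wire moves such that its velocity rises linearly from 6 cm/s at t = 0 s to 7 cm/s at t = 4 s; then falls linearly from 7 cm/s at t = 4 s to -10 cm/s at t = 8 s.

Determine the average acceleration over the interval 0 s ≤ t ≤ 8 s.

Average acceleration = Δv/Δt = (-10 − 6)/(8 − 0) = -2 cm/s².

-2 cm/s²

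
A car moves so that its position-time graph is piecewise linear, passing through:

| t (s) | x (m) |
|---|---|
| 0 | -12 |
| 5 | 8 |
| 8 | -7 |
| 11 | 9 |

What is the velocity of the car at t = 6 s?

-5 m/s

Velocity is the slope of the x-t graph on 5–8 s: (-7 − 8)/(8 − 5) = -5 m/s.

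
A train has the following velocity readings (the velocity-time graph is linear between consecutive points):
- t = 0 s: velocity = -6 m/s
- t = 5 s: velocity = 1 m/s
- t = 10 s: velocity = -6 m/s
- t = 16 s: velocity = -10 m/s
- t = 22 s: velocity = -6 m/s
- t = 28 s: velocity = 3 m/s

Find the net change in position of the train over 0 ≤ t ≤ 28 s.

-130 m

Displacement is the signed area under the v-t curve.
0–5 s: ½(-6 + 1)(5) = -12.5 m
5–10 s: ½(1 + -6)(5) = -12.5 m
10–16 s: ½(-6 + -10)(6) = -48 m
16–22 s: ½(-10 + -6)(6) = -48 m
22–28 s: ½(-6 + 3)(6) = -9 m
Net displacement = -130 m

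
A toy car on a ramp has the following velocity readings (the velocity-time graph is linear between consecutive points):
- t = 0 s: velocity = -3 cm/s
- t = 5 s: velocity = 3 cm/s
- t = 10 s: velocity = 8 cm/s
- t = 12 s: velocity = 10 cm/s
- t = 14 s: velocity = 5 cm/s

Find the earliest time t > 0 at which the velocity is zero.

t = 2.5 s

v changes sign on 0–5 s (from -3 to 3); the graph is linear there, so v = 0 at t = 0 + (3)·(5 − 0)/(3 − -3) = 2.5 s.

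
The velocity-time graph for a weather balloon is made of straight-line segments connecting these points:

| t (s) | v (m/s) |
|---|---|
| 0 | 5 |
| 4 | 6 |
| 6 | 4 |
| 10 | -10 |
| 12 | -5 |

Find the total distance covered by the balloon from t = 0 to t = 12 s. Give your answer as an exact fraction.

Distance (not displacement) is the total path length: add the absolute areas under v-t.
0–4 s: |½(5 + 6)(4)| = 22 m
4–6 s: |½(6 + 4)(2)| = 10 m
6–10 s: v = 0 at t = 50/7 s; triangle areas 16/7 + 100/7 = 116/7 m
10–12 s: |½(-10 + -5)(2)| = 15 m
Total distance = 445/7 m

445/7 m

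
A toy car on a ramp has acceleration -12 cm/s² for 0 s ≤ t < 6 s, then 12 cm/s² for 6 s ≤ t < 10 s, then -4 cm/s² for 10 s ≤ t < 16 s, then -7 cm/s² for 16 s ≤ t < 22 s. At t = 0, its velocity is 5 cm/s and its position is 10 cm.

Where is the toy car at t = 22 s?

On each constant-a segment, Δv = aΔt and Δx = v₀Δt + ½aΔt²; chain segment to segment.
0–6 s: v starts 5 cm/s; Δx = 5·6 + ½·-12·6² = -186 cm; v ends -67 cm/s.
6–10 s: v starts -67 cm/s; Δx = -67·4 + ½·12·4² = -172 cm; v ends -19 cm/s.
10–16 s: v starts -19 cm/s; Δx = -19·6 + ½·-4·6² = -186 cm; v ends -43 cm/s.
16–22 s: v starts -43 cm/s; Δx = -43·6 + ½·-7·6² = -384 cm; v ends -85 cm/s.
x(22) = 10 + Σ Δx = -918 cm.

-918 cm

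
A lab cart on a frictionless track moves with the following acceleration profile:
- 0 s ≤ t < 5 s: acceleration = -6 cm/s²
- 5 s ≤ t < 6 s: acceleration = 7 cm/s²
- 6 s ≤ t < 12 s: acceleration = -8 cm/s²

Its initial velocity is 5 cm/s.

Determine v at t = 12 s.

-66 cm/s

Δv equals the area under the a-t graph; then v = v₀ + Δv.
0–5 s: -6 × 5 = -30 cm/s
5–6 s: 7 × 1 = 7 cm/s
6–12 s: -8 × 6 = -48 cm/s
Δv = -71 cm/s, so v(12) = 5 + (-71) = -66 cm/s.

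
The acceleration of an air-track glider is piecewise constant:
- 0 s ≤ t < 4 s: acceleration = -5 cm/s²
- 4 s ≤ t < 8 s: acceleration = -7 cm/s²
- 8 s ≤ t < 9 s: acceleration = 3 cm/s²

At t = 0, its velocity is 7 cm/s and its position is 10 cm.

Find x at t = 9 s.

On each constant-a segment, Δv = aΔt and Δx = v₀Δt + ½aΔt²; chain segment to segment.
0–4 s: v starts 7 cm/s; Δx = 7·4 + ½·-5·4² = -12 cm; v ends -13 cm/s.
4–8 s: v starts -13 cm/s; Δx = -13·4 + ½·-7·4² = -108 cm; v ends -41 cm/s.
8–9 s: v starts -41 cm/s; Δx = -41·1 + ½·3·1² = -39.5 cm; v ends -38 cm/s.
x(9) = 10 + Σ Δx = -149.5 cm.

-149.5 cm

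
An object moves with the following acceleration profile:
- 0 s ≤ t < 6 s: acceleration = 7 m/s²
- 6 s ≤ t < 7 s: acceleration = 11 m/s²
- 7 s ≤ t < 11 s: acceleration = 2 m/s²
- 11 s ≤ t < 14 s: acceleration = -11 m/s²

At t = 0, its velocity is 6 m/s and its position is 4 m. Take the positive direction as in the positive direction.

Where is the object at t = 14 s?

On each constant-a segment, Δv = aΔt and Δx = v₀Δt + ½aΔt²; chain segment to segment.
0–6 s: v starts 6 m/s; Δx = 6·6 + ½·7·6² = 162 m; v ends 48 m/s.
6–7 s: v starts 48 m/s; Δx = 48·1 + ½·11·1² = 53.5 m; v ends 59 m/s.
7–11 s: v starts 59 m/s; Δx = 59·4 + ½·2·4² = 252 m; v ends 67 m/s.
11–14 s: v starts 67 m/s; Δx = 67·3 + ½·-11·3² = 151.5 m; v ends 34 m/s.
x(14) = 4 + Σ Δx = 623 m.

623 m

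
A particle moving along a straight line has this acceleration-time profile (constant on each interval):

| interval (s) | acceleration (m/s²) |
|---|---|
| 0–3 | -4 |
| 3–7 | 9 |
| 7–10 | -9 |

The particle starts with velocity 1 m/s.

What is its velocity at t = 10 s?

-2 m/s

Δv equals the area under the a-t graph; then v = v₀ + Δv.
0–3 s: -4 × 3 = -12 m/s
3–7 s: 9 × 4 = 36 m/s
7–10 s: -9 × 3 = -27 m/s
Δv = -3 m/s, so v(10) = 1 + (-3) = -2 m/s.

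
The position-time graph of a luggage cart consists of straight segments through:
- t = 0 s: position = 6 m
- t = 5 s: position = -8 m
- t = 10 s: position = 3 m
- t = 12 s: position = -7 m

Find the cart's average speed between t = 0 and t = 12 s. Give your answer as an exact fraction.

35/12 m/s

Average speed = (total path length)/(elapsed time); on a piecewise-linear x-t graph the path length is Σ|Δx|.
0–5 s: |Δx| = |-8 − 6| = 14 m
5–10 s: |Δx| = |3 − -8| = 11 m
10–12 s: |Δx| = |-7 − 3| = 10 m
Total path = 35 m; average speed = 35/12 = 35/12 m/s.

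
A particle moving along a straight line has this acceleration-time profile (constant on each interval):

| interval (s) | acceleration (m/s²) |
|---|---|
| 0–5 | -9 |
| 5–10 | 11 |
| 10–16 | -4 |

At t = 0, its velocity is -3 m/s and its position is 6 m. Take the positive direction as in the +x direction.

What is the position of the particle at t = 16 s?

On each constant-a segment, Δv = aΔt and Δx = v₀Δt + ½aΔt²; chain segment to segment.
0–5 s: v starts -3 m/s; Δx = -3·5 + ½·-9·5² = -127.5 m; v ends -48 m/s.
5–10 s: v starts -48 m/s; Δx = -48·5 + ½·11·5² = -102.5 m; v ends 7 m/s.
10–16 s: v starts 7 m/s; Δx = 7·6 + ½·-4·6² = -30 m; v ends -17 m/s.
x(16) = 6 + Σ Δx = -254 m.

-254 m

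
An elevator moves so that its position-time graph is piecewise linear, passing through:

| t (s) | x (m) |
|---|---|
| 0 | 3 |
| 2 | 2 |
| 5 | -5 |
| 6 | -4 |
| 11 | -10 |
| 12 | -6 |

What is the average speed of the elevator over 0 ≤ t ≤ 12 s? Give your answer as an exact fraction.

19/12 m/s

Average speed = (total path length)/(elapsed time); on a piecewise-linear x-t graph the path length is Σ|Δx|.
0–2 s: |Δx| = |2 − 3| = 1 m
2–5 s: |Δx| = |-5 − 2| = 7 m
5–6 s: |Δx| = |-4 − -5| = 1 m
6–11 s: |Δx| = |-10 − -4| = 6 m
11–12 s: |Δx| = |-6 − -10| = 4 m
Total path = 19 m; average speed = 19/12 = 19/12 m/s.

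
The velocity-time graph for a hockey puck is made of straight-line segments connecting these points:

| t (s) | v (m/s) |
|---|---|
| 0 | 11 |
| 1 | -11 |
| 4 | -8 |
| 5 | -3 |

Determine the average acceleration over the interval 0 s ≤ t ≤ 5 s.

Average acceleration = Δv/Δt = (-3 − 11)/(5 − 0) = -2.8 m/s².

-2.8 m/s²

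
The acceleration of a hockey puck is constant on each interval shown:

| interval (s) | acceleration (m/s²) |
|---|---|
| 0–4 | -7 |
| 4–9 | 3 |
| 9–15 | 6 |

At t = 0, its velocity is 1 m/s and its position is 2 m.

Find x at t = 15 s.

-111.5 m

On each constant-a segment, Δv = aΔt and Δx = v₀Δt + ½aΔt²; chain segment to segment.
0–4 s: v starts 1 m/s; Δx = 1·4 + ½·-7·4² = -52 m; v ends -27 m/s.
4–9 s: v starts -27 m/s; Δx = -27·5 + ½·3·5² = -97.5 m; v ends -12 m/s.
9–15 s: v starts -12 m/s; Δx = -12·6 + ½·6·6² = 36 m; v ends 24 m/s.
x(15) = 2 + Σ Δx = -111.5 m.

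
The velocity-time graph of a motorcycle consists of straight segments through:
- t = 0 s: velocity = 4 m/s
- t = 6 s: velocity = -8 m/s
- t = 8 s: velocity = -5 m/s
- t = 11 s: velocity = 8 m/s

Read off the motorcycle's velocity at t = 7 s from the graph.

-6.5 m/s

On 6–8 s the graph is linear from -8 to -5 m/s: v(7) = -8 + (-5 − -8)·(7 − 6)/(8 − 6) = -6.5 m/s.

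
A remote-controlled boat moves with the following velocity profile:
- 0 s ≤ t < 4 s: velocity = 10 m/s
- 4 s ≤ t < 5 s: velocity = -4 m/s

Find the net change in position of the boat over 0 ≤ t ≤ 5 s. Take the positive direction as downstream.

Displacement is the signed area under the v-t curve.
0–4 s: 10 × 4 = 40 m
4–5 s: -4 × 1 = -4 m
Net displacement = 36 m

36 m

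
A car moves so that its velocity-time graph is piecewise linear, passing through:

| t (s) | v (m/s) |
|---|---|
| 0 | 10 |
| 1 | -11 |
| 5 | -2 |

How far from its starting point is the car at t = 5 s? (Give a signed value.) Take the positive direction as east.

-26.5 m

Net displacement equals the area under the velocity-time graph (areas below the axis count negative).
0–1 s: ½(10 + -11)(1) = -0.5 m
1–5 s: ½(-11 + -2)(4) = -26 m
Net displacement = -26.5 m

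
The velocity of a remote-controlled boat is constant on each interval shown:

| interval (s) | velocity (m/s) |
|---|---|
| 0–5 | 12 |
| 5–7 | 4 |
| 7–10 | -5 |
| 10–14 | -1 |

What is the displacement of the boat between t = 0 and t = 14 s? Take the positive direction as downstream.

49 m

Displacement is the signed area under the v-t curve.
0–5 s: 12 × 5 = 60 m
5–7 s: 4 × 2 = 8 m
7–10 s: -5 × 3 = -15 m
10–14 s: -1 × 4 = -4 m
Net displacement = 49 m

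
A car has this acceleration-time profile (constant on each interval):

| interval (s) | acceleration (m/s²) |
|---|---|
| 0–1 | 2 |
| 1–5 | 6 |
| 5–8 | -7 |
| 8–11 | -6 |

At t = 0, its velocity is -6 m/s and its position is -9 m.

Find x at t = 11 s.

16.5 m

On each constant-a segment, Δv = aΔt and Δx = v₀Δt + ½aΔt²; chain segment to segment.
0–1 s: v starts -6 m/s; Δx = -6·1 + ½·2·1² = -5 m; v ends -4 m/s.
1–5 s: v starts -4 m/s; Δx = -4·4 + ½·6·4² = 32 m; v ends 20 m/s.
5–8 s: v starts 20 m/s; Δx = 20·3 + ½·-7·3² = 28.5 m; v ends -1 m/s.
8–11 s: v starts -1 m/s; Δx = -1·3 + ½·-6·3² = -30 m; v ends -19 m/s.
x(11) = -9 + Σ Δx = 16.5 m.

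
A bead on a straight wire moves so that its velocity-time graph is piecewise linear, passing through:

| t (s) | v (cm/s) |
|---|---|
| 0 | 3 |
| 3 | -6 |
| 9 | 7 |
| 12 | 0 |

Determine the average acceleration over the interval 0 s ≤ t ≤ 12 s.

-0.25 cm/s²

Average acceleration = Δv/Δt = (0 − 3)/(12 − 0) = -0.25 cm/s².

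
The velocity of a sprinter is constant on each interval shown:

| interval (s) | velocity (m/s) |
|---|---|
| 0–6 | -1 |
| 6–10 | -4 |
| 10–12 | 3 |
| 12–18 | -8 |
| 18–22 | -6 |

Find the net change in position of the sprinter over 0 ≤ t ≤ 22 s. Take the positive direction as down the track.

-88 m

Displacement is the signed area under the v-t curve.
0–6 s: -1 × 6 = -6 m
6–10 s: -4 × 4 = -16 m
10–12 s: 3 × 2 = 6 m
12–18 s: -8 × 6 = -48 m
18–22 s: -6 × 4 = -24 m
Net displacement = -88 m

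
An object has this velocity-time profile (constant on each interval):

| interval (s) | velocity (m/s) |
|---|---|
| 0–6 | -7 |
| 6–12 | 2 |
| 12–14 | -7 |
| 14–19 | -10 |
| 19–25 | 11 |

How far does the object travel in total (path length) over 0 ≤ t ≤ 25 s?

Total distance travelled is ∫|v| dt — sum the magnitudes of each area piece.
0–6 s: |-7| × 6 = 42 m
6–12 s: |2| × 6 = 12 m
12–14 s: |-7| × 2 = 14 m
14–19 s: |-10| × 5 = 50 m
19–25 s: |11| × 6 = 66 m
Total distance = 184 m

184 m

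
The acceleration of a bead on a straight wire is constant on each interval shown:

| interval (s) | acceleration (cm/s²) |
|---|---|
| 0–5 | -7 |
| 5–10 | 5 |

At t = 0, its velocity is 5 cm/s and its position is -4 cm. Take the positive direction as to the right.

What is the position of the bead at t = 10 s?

On each constant-a segment, Δv = aΔt and Δx = v₀Δt + ½aΔt²; chain segment to segment.
0–5 s: v starts 5 cm/s; Δx = 5·5 + ½·-7·5² = -62.5 cm; v ends -30 cm/s.
5–10 s: v starts -30 cm/s; Δx = -30·5 + ½·5·5² = -87.5 cm; v ends -5 cm/s.
x(10) = -4 + Σ Δx = -154 cm.

-154 cm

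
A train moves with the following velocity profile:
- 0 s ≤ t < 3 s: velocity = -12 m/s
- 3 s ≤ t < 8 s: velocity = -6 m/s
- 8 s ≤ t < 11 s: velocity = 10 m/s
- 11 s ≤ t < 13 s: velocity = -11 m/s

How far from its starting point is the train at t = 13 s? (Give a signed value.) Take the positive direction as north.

-58 m

Displacement is the signed area under the v-t curve.
0–3 s: -12 × 3 = -36 m
3–8 s: -6 × 5 = -30 m
8–11 s: 10 × 3 = 30 m
11–13 s: -11 × 2 = -22 m
Net displacement = -58 m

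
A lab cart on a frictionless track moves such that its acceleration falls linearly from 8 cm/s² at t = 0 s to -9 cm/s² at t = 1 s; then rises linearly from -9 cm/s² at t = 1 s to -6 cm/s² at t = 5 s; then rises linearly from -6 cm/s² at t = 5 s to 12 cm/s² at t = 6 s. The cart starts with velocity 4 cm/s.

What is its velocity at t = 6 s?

-23.5 cm/s

Δv equals the area under the a-t graph; then v = v₀ + Δv.
0–1 s: ½(8 + -9)(1) = -0.5 cm/s
1–5 s: ½(-9 + -6)(4) = -30 cm/s
5–6 s: ½(-6 + 12)(1) = 3 cm/s
Δv = -27.5 cm/s, so v(6) = 4 + (-27.5) = -23.5 cm/s.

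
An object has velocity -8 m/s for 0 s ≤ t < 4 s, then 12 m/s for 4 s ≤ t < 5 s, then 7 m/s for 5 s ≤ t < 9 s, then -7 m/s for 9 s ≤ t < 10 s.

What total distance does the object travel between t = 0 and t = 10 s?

79 m

Distance (not displacement) is the total path length: add the absolute areas under v-t.
0–4 s: |-8| × 4 = 32 m
4–5 s: |12| × 1 = 12 m
5–9 s: |7| × 4 = 28 m
9–10 s: |-7| × 1 = 7 m
Total distance = 79 m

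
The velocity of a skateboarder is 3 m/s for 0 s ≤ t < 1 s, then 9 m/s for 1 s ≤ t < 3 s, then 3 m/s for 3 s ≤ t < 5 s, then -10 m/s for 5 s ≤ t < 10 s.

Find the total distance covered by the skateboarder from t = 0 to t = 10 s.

Total distance travelled is ∫|v| dt — sum the magnitudes of each area piece.
0–1 s: |3| × 1 = 3 m
1–3 s: |9| × 2 = 18 m
3–5 s: |3| × 2 = 6 m
5–10 s: |-10| × 5 = 50 m
Total distance = 77 m

77 m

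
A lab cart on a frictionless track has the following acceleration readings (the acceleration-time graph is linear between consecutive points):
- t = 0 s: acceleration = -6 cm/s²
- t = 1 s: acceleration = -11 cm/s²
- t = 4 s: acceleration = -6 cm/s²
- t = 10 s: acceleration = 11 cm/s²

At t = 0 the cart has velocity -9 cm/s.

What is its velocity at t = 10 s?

-28 cm/s

Δv equals the area under the a-t graph; then v = v₀ + Δv.
0–1 s: ½(-6 + -11)(1) = -8.5 cm/s
1–4 s: ½(-11 + -6)(3) = -25.5 cm/s
4–10 s: ½(-6 + 11)(6) = 15 cm/s
Δv = -19 cm/s, so v(10) = -9 + (-19) = -28 cm/s.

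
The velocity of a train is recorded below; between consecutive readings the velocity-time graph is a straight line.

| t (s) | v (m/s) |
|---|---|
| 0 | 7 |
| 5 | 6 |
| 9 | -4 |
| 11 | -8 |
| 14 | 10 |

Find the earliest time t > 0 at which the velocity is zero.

t = 7.4 s

v changes sign on 5–9 s (from 6 to -4); the graph is linear there, so v = 0 at t = 5 + (-6)·(9 − 5)/(-4 − 6) = 7.4 s.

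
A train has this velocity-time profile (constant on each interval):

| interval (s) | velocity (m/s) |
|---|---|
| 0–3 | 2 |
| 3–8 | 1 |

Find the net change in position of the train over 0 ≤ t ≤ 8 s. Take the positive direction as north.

11 m

Displacement is the signed area under the v-t curve.
0–3 s: 2 × 3 = 6 m
3–8 s: 1 × 5 = 5 m
Net displacement = 11 m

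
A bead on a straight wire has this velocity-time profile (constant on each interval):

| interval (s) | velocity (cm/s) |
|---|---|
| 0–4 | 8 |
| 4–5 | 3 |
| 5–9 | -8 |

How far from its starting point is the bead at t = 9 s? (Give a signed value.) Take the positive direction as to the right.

3 cm

Displacement is the signed area under the v-t curve.
0–4 s: 8 × 4 = 32 cm
4–5 s: 3 × 1 = 3 cm
5–9 s: -8 × 4 = -32 cm
Net displacement = 3 cm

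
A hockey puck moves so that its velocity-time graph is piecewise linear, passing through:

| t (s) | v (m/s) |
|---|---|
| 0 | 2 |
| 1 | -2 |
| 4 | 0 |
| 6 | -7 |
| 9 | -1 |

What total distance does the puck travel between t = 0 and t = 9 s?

Total distance travelled is ∫|v| dt — sum the magnitudes of each area piece.
0–1 s: v = 0 at t = 0.5 s; triangle areas 0.5 + 0.5 = 1 m
1–4 s: |½(-2 + 0)(3)| = 3 m
4–6 s: |½(0 + -7)(2)| = 7 m
6–9 s: |½(-7 + -1)(3)| = 12 m
Total distance = 23 m

23 m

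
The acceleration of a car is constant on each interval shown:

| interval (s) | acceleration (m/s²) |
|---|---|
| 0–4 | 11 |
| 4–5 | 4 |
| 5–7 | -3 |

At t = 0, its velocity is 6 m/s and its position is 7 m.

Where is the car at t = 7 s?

273 m

On each constant-a segment, Δv = aΔt and Δx = v₀Δt + ½aΔt²; chain segment to segment.
0–4 s: v starts 6 m/s; Δx = 6·4 + ½·11·4² = 112 m; v ends 50 m/s.
4–5 s: v starts 50 m/s; Δx = 50·1 + ½·4·1² = 52 m; v ends 54 m/s.
5–7 s: v starts 54 m/s; Δx = 54·2 + ½·-3·2² = 102 m; v ends 48 m/s.
x(7) = 7 + Σ Δx = 273 m.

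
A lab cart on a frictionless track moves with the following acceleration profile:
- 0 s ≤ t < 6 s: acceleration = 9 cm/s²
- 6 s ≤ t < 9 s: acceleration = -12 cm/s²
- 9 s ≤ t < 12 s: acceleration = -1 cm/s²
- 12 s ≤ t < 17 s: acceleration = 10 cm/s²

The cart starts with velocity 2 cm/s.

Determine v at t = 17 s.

67 cm/s

Δv equals the area under the a-t graph; then v = v₀ + Δv.
0–6 s: 9 × 6 = 54 cm/s
6–9 s: -12 × 3 = -36 cm/s
9–12 s: -1 × 3 = -3 cm/s
12–17 s: 10 × 5 = 50 cm/s
Δv = 65 cm/s, so v(17) = 2 + (65) = 67 cm/s.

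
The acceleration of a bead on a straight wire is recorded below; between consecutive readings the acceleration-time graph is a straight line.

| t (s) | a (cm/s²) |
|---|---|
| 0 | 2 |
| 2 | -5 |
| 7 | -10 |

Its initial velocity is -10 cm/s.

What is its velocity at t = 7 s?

Δv equals the area under the a-t graph; then v = v₀ + Δv.
0–2 s: ½(2 + -5)(2) = -3 cm/s
2–7 s: ½(-5 + -10)(5) = -37.5 cm/s
Δv = -40.5 cm/s, so v(7) = -10 + (-40.5) = -50.5 cm/s.

-50.5 cm/s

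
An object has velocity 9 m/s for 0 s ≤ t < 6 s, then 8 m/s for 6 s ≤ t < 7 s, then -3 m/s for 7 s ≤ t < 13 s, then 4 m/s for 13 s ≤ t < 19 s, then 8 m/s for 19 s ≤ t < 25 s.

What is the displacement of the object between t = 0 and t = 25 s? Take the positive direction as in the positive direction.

Displacement is the signed area under the v-t curve.
0–6 s: 9 × 6 = 54 m
6–7 s: 8 × 1 = 8 m
7–13 s: -3 × 6 = -18 m
13–19 s: 4 × 6 = 24 m
19–25 s: 8 × 6 = 48 m
Net displacement = 116 m

116 m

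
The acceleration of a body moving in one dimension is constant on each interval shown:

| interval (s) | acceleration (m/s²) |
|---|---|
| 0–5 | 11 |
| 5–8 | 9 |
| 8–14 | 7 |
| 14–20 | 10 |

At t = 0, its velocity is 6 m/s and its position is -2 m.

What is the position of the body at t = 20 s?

On each constant-a segment, Δv = aΔt and Δx = v₀Δt + ½aΔt²; chain segment to segment.
0–5 s: v starts 6 m/s; Δx = 6·5 + ½·11·5² = 167.5 m; v ends 61 m/s.
5–8 s: v starts 61 m/s; Δx = 61·3 + ½·9·3² = 223.5 m; v ends 88 m/s.
8–14 s: v starts 88 m/s; Δx = 88·6 + ½·7·6² = 654 m; v ends 130 m/s.
14–20 s: v starts 130 m/s; Δx = 130·6 + ½·10·6² = 960 m; v ends 190 m/s.
x(20) = -2 + Σ Δx = 2003 m.

2003 m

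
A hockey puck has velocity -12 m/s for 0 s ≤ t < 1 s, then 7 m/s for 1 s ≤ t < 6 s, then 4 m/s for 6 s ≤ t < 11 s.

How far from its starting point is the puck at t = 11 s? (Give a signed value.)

Displacement is the signed area under the v-t curve.
0–1 s: -12 × 1 = -12 m
1–6 s: 7 × 5 = 35 m
6–11 s: 4 × 5 = 20 m
Net displacement = 43 m

43 m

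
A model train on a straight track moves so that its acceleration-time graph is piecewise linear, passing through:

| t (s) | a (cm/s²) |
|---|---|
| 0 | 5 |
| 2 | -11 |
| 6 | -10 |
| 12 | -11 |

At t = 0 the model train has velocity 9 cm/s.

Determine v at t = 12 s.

-102 cm/s

Δv equals the area under the a-t graph; then v = v₀ + Δv.
0–2 s: ½(5 + -11)(2) = -6 cm/s
2–6 s: ½(-11 + -10)(4) = -42 cm/s
6–12 s: ½(-10 + -11)(6) = -63 cm/s
Δv = -111 cm/s, so v(12) = 9 + (-111) = -102 cm/s.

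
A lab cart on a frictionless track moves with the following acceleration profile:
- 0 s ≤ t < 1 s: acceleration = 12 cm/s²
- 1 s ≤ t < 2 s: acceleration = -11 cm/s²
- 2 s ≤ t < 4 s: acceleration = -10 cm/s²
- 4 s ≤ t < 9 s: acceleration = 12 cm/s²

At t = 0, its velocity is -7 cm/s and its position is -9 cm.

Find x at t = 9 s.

On each constant-a segment, Δv = aΔt and Δx = v₀Δt + ½aΔt²; chain segment to segment.
0–1 s: v starts -7 cm/s; Δx = -7·1 + ½·12·1² = -1 cm; v ends 5 cm/s.
1–2 s: v starts 5 cm/s; Δx = 5·1 + ½·-11·1² = -0.5 cm; v ends -6 cm/s.
2–4 s: v starts -6 cm/s; Δx = -6·2 + ½·-10·2² = -32 cm; v ends -26 cm/s.
4–9 s: v starts -26 cm/s; Δx = -26·5 + ½·12·5² = 20 cm; v ends 34 cm/s.
x(9) = -9 + Σ Δx = -22.5 cm.

-22.5 cm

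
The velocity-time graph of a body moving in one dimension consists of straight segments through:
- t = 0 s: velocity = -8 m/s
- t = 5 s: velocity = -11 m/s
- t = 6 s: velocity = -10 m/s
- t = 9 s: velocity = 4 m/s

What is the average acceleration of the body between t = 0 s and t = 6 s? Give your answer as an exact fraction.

Average acceleration = Δv/Δt = (-10 − -8)/(6 − 0) = -1/3 m/s².

-1/3 m/s²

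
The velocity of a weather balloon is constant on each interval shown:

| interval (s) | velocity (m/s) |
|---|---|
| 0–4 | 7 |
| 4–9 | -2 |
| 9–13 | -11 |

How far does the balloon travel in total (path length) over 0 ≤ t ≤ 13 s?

82 m

Total distance travelled is ∫|v| dt — sum the magnitudes of each area piece.
0–4 s: |7| × 4 = 28 m
4–9 s: |-2| × 5 = 10 m
9–13 s: |-11| × 4 = 44 m
Total distance = 82 m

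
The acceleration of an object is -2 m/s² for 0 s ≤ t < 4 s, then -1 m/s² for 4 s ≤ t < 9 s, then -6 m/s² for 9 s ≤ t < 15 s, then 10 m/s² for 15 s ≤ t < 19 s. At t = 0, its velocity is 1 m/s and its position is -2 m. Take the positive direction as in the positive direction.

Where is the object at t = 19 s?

On each constant-a segment, Δv = aΔt and Δx = v₀Δt + ½aΔt²; chain segment to segment.
0–4 s: v starts 1 m/s; Δx = 1·4 + ½·-2·4² = -12 m; v ends -7 m/s.
4–9 s: v starts -7 m/s; Δx = -7·5 + ½·-1·5² = -47.5 m; v ends -12 m/s.
9–15 s: v starts -12 m/s; Δx = -12·6 + ½·-6·6² = -180 m; v ends -48 m/s.
15–19 s: v starts -48 m/s; Δx = -48·4 + ½·10·4² = -112 m; v ends -8 m/s.
x(19) = -2 + Σ Δx = -353.5 m.

-353.5 m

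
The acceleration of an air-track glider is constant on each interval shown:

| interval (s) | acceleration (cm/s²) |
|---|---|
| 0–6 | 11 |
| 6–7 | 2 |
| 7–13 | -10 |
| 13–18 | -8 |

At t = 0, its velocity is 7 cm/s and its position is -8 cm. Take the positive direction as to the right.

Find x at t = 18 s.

551 cm

On each constant-a segment, Δv = aΔt and Δx = v₀Δt + ½aΔt²; chain segment to segment.
0–6 s: v starts 7 cm/s; Δx = 7·6 + ½·11·6² = 240 cm; v ends 73 cm/s.
6–7 s: v starts 73 cm/s; Δx = 73·1 + ½·2·1² = 74 cm; v ends 75 cm/s.
7–13 s: v starts 75 cm/s; Δx = 75·6 + ½·-10·6² = 270 cm; v ends 15 cm/s.
13–18 s: v starts 15 cm/s; Δx = 15·5 + ½·-8·5² = -25 cm; v ends -25 cm/s.
x(18) = -8 + Σ Δx = 551 cm.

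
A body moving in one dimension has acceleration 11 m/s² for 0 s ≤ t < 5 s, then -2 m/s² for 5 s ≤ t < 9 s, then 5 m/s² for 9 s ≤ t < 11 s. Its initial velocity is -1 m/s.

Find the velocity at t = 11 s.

Δv equals the area under the a-t graph; then v = v₀ + Δv.
0–5 s: 11 × 5 = 55 m/s
5–9 s: -2 × 4 = -8 m/s
9–11 s: 5 × 2 = 10 m/s
Δv = 57 m/s, so v(11) = -1 + (57) = 56 m/s.

56 m/s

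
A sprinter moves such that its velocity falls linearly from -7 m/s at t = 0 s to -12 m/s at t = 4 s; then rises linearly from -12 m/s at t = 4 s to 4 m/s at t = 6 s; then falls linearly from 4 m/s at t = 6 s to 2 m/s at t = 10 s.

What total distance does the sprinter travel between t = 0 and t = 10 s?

60 m

Distance (not displacement) is the total path length: add the absolute areas under v-t.
0–4 s: |½(-7 + -12)(4)| = 38 m
4–6 s: v = 0 at t = 5.5 s; triangle areas 9 + 1 = 10 m
6–10 s: |½(4 + 2)(4)| = 12 m
Total distance = 60 m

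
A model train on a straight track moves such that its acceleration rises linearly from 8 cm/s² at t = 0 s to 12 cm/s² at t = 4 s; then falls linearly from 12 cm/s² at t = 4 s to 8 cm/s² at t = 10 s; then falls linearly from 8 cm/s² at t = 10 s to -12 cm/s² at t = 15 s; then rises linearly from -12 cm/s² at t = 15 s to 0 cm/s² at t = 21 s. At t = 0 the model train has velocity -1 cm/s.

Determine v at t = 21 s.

53 cm/s

Δv equals the area under the a-t graph; then v = v₀ + Δv.
0–4 s: ½(8 + 12)(4) = 40 cm/s
4–10 s: ½(12 + 8)(6) = 60 cm/s
10–15 s: ½(8 + -12)(5) = -10 cm/s
15–21 s: ½(-12 + 0)(6) = -36 cm/s
Δv = 54 cm/s, so v(21) = -1 + (54) = 53 cm/s.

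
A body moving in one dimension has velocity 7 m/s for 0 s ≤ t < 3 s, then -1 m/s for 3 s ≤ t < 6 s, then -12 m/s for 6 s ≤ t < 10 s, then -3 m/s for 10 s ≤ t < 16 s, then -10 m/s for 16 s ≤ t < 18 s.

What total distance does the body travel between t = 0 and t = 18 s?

110 m

Distance (not displacement) is the total path length: add the absolute areas under v-t.
0–3 s: |7| × 3 = 21 m
3–6 s: |-1| × 3 = 3 m
6–10 s: |-12| × 4 = 48 m
10–16 s: |-3| × 6 = 18 m
16–18 s: |-10| × 2 = 20 m
Total distance = 110 m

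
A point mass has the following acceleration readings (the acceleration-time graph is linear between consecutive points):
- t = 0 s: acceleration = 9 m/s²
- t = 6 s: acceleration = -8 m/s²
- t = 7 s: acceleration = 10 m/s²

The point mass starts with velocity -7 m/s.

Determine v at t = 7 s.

-3 m/s

Δv equals the area under the a-t graph; then v = v₀ + Δv.
0–6 s: ½(9 + -8)(6) = 3 m/s
6–7 s: ½(-8 + 10)(1) = 1 m/s
Δv = 4 m/s, so v(7) = -7 + (4) = -3 m/s.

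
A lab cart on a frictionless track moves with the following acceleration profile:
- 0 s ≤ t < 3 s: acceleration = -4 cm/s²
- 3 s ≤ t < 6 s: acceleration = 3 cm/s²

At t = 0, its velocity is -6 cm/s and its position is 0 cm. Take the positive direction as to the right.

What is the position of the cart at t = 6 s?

-76.5 cm

On each constant-a segment, Δv = aΔt and Δx = v₀Δt + ½aΔt²; chain segment to segment.
0–3 s: v starts -6 cm/s; Δx = -6·3 + ½·-4·3² = -36 cm; v ends -18 cm/s.
3–6 s: v starts -18 cm/s; Δx = -18·3 + ½·3·3² = -40.5 cm; v ends -9 cm/s.
x(6) = 0 + Σ Δx = -76.5 cm.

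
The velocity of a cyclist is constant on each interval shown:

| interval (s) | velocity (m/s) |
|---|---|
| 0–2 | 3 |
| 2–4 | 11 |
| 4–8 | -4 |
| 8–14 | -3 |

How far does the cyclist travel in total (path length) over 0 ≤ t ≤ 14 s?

62 m

Total distance travelled is ∫|v| dt — sum the magnitudes of each area piece.
0–2 s: |3| × 2 = 6 m
2–4 s: |11| × 2 = 22 m
4–8 s: |-4| × 4 = 16 m
8–14 s: |-3| × 6 = 18 m
Total distance = 62 m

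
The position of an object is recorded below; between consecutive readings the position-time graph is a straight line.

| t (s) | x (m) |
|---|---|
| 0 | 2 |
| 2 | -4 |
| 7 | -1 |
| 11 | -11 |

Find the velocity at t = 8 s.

Velocity is the slope of the x-t graph on 7–11 s: (-11 − -1)/(11 − 7) = -2.5 m/s.

-2.5 m/s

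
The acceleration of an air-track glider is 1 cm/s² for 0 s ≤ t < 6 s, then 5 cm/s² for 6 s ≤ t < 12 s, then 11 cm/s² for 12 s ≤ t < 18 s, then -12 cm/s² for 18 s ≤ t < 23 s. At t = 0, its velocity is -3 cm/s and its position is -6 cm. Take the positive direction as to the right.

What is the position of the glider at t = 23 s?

843 cm

On each constant-a segment, Δv = aΔt and Δx = v₀Δt + ½aΔt²; chain segment to segment.
0–6 s: v starts -3 cm/s; Δx = -3·6 + ½·1·6² = 0 cm; v ends 3 cm/s.
6–12 s: v starts 3 cm/s; Δx = 3·6 + ½·5·6² = 108 cm; v ends 33 cm/s.
12–18 s: v starts 33 cm/s; Δx = 33·6 + ½·11·6² = 396 cm; v ends 99 cm/s.
18–23 s: v starts 99 cm/s; Δx = 99·5 + ½·-12·5² = 345 cm; v ends 39 cm/s.
x(23) = -6 + Σ Δx = 843 cm.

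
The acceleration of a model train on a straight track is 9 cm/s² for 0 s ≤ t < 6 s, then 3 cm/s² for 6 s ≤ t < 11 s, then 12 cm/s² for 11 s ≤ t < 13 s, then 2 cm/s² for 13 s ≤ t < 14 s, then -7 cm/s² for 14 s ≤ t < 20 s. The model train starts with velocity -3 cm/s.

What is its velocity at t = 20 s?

Δv equals the area under the a-t graph; then v = v₀ + Δv.
0–6 s: 9 × 6 = 54 cm/s
6–11 s: 3 × 5 = 15 cm/s
11–13 s: 12 × 2 = 24 cm/s
13–14 s: 2 × 1 = 2 cm/s
14–20 s: -7 × 6 = -42 cm/s
Δv = 53 cm/s, so v(20) = -3 + (53) = 50 cm/s.

50 cm/s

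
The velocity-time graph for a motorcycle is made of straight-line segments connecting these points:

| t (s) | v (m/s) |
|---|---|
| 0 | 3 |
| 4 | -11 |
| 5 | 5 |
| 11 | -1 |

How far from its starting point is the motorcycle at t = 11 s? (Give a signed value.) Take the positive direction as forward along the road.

-7 m

Displacement is the signed area under the v-t curve.
0–4 s: ½(3 + -11)(4) = -16 m
4–5 s: ½(-11 + 5)(1) = -3 m
5–11 s: ½(5 + -1)(6) = 12 m
Net displacement = -7 m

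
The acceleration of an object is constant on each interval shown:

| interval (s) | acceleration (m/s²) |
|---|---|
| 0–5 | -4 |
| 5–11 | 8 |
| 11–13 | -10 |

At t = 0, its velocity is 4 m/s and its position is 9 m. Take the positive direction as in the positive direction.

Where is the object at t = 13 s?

71 m

On each constant-a segment, Δv = aΔt and Δx = v₀Δt + ½aΔt²; chain segment to segment.
0–5 s: v starts 4 m/s; Δx = 4·5 + ½·-4·5² = -30 m; v ends -16 m/s.
5–11 s: v starts -16 m/s; Δx = -16·6 + ½·8·6² = 48 m; v ends 32 m/s.
11–13 s: v starts 32 m/s; Δx = 32·2 + ½·-10·2² = 44 m; v ends 12 m/s.
x(13) = 9 + Σ Δx = 71 m.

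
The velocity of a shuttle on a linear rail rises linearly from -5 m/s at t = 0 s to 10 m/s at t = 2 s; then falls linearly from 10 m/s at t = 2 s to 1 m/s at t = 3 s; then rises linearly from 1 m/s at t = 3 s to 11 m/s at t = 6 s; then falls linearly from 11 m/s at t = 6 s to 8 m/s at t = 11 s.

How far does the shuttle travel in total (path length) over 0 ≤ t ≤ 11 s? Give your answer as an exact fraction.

Total distance travelled is ∫|v| dt — sum the magnitudes of each area piece.
0–2 s: v = 0 at t = 2/3 s; triangle areas 5/3 + 20/3 = 25/3 m
2–3 s: |½(10 + 1)(1)| = 5.5 m
3–6 s: |½(1 + 11)(3)| = 18 m
6–11 s: |½(11 + 8)(5)| = 47.5 m
Total distance = 238/3 m

238/3 m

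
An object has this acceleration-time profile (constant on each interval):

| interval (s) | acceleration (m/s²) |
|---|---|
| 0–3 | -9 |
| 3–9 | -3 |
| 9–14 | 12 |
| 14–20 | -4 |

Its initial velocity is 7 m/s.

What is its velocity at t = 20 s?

-2 m/s

Δv equals the area under the a-t graph; then v = v₀ + Δv.
0–3 s: -9 × 3 = -27 m/s
3–9 s: -3 × 6 = -18 m/s
9–14 s: 12 × 5 = 60 m/s
14–20 s: -4 × 6 = -24 m/s
Δv = -9 m/s, so v(20) = 7 + (-9) = -2 m/s.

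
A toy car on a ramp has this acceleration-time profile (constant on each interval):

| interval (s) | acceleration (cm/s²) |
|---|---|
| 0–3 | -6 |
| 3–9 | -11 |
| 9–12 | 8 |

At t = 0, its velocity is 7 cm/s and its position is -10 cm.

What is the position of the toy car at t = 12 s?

On each constant-a segment, Δv = aΔt and Δx = v₀Δt + ½aΔt²; chain segment to segment.
0–3 s: v starts 7 cm/s; Δx = 7·3 + ½·-6·3² = -6 cm; v ends -11 cm/s.
3–9 s: v starts -11 cm/s; Δx = -11·6 + ½·-11·6² = -264 cm; v ends -77 cm/s.
9–12 s: v starts -77 cm/s; Δx = -77·3 + ½·8·3² = -195 cm; v ends -53 cm/s.
x(12) = -10 + Σ Δx = -475 cm.

-475 cm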